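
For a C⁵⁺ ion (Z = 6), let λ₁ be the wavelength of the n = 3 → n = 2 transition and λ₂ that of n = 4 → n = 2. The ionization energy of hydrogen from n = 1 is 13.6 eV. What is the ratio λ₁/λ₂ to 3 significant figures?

1.35

λ ∝ 1/ΔE ∝ 1/(1/n_f² − 1/n_i²), and the Z² and hc factors cancel in the ratio.
λ₁/λ₂ = (1/2² − 1/4²)/(1/2² − 1/3²) = 0.1875/0.1389 = 1.35.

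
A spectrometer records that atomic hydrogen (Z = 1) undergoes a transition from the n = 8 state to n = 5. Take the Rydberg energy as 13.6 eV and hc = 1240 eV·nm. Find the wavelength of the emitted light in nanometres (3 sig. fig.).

ΔE = 13.60 × (1/5² − 1/8²) = 13.60 × 0.02438 = 0.3315 eV.
λ = hc/ΔE = 1240 / 0.3315 = 3740 nm.

3740 nm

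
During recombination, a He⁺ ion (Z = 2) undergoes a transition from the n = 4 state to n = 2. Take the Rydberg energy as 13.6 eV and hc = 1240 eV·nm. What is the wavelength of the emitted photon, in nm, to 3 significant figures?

122 nm

For Z = 2 the level energies scale as Z², so the effective Rydberg energy is 13.6 × 4 = 54.40 eV.
ΔE = 54.40 × (1/2² − 1/4²) = 54.40 × 0.1875 = 10.20 eV.
λ = hc/ΔE = 1240 / 10.20 = 122 nm.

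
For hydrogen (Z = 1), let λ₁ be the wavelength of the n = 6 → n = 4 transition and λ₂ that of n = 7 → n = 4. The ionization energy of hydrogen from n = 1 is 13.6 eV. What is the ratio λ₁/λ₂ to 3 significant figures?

λ ∝ 1/ΔE ∝ 1/(1/n_f² − 1/n_i²), and the Z² and hc factors cancel in the ratio.
λ₁/λ₂ = (1/4² − 1/7²)/(1/4² − 1/6²) = 0.04209/0.03472 = 1.21.

1.21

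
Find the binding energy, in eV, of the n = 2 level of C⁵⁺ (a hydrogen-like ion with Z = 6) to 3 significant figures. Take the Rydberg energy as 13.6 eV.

E_n = −13.6 Z²/n² = −489.6/n² eV for Z = 6.
E_2 = −489.6/4 = −122 eV, so ionization (to E = 0) requires 122 eV.

122 eV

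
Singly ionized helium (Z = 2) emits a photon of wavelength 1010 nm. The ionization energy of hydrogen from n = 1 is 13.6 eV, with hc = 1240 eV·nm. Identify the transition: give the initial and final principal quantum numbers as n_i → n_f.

The photon energy is ΔE = hc/λ = 1240 / 1010 = 1.228 eV.
With Z = 2, ΔE = 54.40 × (1/n_f² − 1/n_i²), so 1/n_f² − 1/n_i² = 0.02257.
Trying n_f = 4 gives 1/n_i² = 0.03993, i.e. n_i ≈ 5; this pair matches.

n_i = 5, n_f = 4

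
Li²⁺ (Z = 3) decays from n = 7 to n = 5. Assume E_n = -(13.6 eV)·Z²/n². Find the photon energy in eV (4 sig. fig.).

2.398 eV

The Bohr energies scale as Z², so for Z = 3: E_n = −122.4/n² eV.
E_7 = −122.4/49 = −2.498 eV and E_5 = −122.4/25 = −4.896 eV.
The photon energy is |E_7 − E_5| = 2.398 eV.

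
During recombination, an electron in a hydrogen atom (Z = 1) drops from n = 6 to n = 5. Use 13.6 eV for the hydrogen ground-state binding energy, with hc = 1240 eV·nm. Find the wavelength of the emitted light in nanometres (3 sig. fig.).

ΔE = 13.60 × (1/5² − 1/6²) = 13.60 × 0.01222 = 0.1662 eV.
λ = hc/ΔE = 1240 / 0.1662 = 7460 nm.
This line belongs to the Pfund series.

7460 nm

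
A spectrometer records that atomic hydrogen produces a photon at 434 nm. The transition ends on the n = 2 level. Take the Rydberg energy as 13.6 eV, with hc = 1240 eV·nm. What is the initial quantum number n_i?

n_i = 5

The photon energy is ΔE = hc/λ = 1240 / 434 = 2.857 eV.
With Z = 1, ΔE = 13.60 × (1/n_f² − 1/n_i²), so 1/n_f² − 1/n_i² = 0.2101.
With n_f = 2: 1/n_i² = 1/4 − 0.2101 = 0.03992, so n_i ≈ 5.01.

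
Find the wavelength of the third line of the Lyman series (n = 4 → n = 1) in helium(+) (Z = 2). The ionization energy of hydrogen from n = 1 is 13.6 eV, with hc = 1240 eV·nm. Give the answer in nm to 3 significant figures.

The Lyman series terminates on n_f = 1; the third line has n_i = 1+3 = 4.
ΔE = 54.40 × (1/1² − 1/4²) = 51.00 eV.
λ = 1240 / 51.00 = 24.3 nm.

24.3 nm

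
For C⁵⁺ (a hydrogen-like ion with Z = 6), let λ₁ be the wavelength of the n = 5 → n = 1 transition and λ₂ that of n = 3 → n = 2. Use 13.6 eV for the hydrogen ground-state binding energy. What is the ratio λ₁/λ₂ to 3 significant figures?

λ ∝ 1/ΔE ∝ 1/(1/n_f² − 1/n_i²), and the Z² and hc factors cancel in the ratio.
λ₁/λ₂ = (1/2² − 1/3²)/(1/1² − 1/5²) = 0.1389/0.9600 = 0.145.

0.145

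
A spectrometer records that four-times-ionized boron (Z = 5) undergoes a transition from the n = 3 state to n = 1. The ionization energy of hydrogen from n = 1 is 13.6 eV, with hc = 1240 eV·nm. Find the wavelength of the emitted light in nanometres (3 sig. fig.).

4.10 nm

For Z = 5 the level energies scale as Z², so the effective Rydberg energy is 13.6 × 25 = 340.0 eV.
ΔE = 340.0 × (1/1² − 1/3²) = 340.0 × 0.8889 = 302.2 eV.
λ = hc/ΔE = 1240 / 302.2 = 4.10 nm.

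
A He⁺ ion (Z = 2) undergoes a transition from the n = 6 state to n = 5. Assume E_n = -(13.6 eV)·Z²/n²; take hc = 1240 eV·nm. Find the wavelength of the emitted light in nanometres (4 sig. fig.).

For Z = 2 the level energies scale as Z², so the effective Rydberg energy is 13.6 × 4 = 54.40 eV.
ΔE = 54.40 × (1/5² − 1/6²) = 54.40 × 0.01222 = 0.6649 eV.
λ = hc/ΔE = 1240 / 0.6649 = 1865 nm.

1865 nm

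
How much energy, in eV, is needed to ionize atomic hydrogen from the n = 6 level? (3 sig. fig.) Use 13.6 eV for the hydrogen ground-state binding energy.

0.378 eV

E_6 = −13.60/36 = −0.378 eV, so ionization (to E = 0) requires 0.378 eV.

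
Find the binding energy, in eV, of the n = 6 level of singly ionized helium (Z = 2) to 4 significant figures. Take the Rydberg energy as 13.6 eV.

E_n = −13.6 Z²/n² = −54.40/n² eV for Z = 2.
E_6 = −54.40/36 = −1.511 eV, so ionization (to E = 0) requires 1.511 eV.

1.511 eV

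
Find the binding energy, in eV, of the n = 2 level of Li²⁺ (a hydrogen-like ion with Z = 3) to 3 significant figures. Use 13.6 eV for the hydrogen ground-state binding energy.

30.6 eV

E_n = −13.6 Z²/n² = −122.4/n² eV for Z = 3.
E_2 = −122.4/4 = −30.6 eV, so ionization (to E = 0) requires 30.6 eV.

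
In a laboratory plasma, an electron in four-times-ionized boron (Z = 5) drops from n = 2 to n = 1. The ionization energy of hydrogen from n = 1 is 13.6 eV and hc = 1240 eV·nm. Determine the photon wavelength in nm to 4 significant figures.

For Z = 5 the level energies scale as Z², so the effective Rydberg energy is 13.6 × 25 = 340.0 eV.
ΔE = 340.0 × (1/1² − 1/2²) = 340.0 × 0.7500 = 255.0 eV.
λ = hc/ΔE = 1240 / 255.0 = 4.863 nm.

4.863 nm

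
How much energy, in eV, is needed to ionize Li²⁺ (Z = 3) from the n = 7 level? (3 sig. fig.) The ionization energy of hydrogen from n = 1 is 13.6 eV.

2.50 eV

E_n = −13.6 Z²/n² = −122.4/n² eV for Z = 3.
E_7 = −122.4/49 = −2.50 eV, so ionization (to E = 0) requires 2.50 eV.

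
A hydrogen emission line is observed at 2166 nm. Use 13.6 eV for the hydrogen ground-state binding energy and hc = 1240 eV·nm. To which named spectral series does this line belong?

Brackett

ΔE = 1240/2166 = 0.5725 eV.
This matches 13.6 × (1/4² − 1/7²), so n_f = 4: the Brackett series.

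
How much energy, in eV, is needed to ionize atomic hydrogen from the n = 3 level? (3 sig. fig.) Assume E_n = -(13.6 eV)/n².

1.51 eV

E_3 = −13.60/9 = −1.51 eV, so ionization (to E = 0) requires 1.51 eV.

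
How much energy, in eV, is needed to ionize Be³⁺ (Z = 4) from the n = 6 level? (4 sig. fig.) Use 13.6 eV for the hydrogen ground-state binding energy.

6.044 eV

E_n = −13.6 Z²/n² = −217.6/n² eV for Z = 4.
E_6 = −217.6/36 = −6.044 eV, so ionization (to E = 0) requires 6.044 eV.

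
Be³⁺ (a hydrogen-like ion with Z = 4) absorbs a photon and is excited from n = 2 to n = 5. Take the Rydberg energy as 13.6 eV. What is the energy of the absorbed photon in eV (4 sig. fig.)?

45.70 eV

The Bohr energies scale as Z², so for Z = 4: E_n = −217.6/n² eV.
E_5 = −217.6/25 = −8.704 eV and E_2 = −217.6/4 = −54.40 eV.
The photon energy is |E_5 − E_2| = 45.70 eV.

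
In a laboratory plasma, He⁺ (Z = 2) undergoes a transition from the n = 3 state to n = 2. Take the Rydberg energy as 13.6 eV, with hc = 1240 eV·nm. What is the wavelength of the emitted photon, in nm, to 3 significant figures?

164 nm

For Z = 2 the level energies scale as Z², so the effective Rydberg energy is 13.6 × 4 = 54.40 eV.
ΔE = 54.40 × (1/2² − 1/3²) = 54.40 × 0.1389 = 7.556 eV.
λ = hc/ΔE = 1240 / 7.556 = 164 nm.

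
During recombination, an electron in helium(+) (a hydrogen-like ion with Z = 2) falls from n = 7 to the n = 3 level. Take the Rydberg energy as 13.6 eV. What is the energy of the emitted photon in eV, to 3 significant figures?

The Bohr energies scale as Z², so for Z = 2: E_n = −54.40/n² eV.
E_7 = −54.40/49 = −1.110 eV and E_3 = −54.40/9 = −6.044 eV.
The photon energy is |E_7 − E_3| = 4.93 eV.

4.93 eV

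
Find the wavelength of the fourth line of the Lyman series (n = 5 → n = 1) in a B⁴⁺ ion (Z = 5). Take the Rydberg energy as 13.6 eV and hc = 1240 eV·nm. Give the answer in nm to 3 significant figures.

The Lyman series terminates on n_f = 1; the fourth line has n_i = 1+4 = 5.
ΔE = 340.0 × (1/1² − 1/5²) = 326.4 eV.
λ = 1240 / 326.4 = 3.80 nm.

3.80 nm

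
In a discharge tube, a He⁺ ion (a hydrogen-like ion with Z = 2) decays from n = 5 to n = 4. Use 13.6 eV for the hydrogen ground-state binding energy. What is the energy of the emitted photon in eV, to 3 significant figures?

1.22 eV

The Bohr energies scale as Z², so for Z = 2: E_n = −54.40/n² eV.
E_5 = −54.40/25 = −2.176 eV and E_4 = −54.40/16 = −3.400 eV.
The photon energy is |E_5 − E_4| = 1.22 eV.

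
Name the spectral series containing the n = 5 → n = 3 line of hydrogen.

The series is set by the lower level: n_f = 3 is the Paschen series.

Paschen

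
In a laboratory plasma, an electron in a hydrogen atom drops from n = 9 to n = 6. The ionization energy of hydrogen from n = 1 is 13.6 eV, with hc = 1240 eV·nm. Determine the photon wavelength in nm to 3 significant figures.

ΔE = 13.60 × (1/6² − 1/9²) = 13.60 × 0.01543 = 0.2099 eV.
λ = hc/ΔE = 1240 / 0.2099 = 5910 nm.

5910 nm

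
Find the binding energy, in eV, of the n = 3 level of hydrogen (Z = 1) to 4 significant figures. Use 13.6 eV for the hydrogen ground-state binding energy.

1.511 eV

E_3 = −13.60/9 = −1.511 eV, so ionization (to E = 0) requires 1.511 eV.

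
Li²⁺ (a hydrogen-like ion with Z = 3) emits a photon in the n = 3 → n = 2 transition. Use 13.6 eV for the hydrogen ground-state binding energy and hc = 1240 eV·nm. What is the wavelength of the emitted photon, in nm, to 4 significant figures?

72.94 nm

For Z = 3 the level energies scale as Z², so the effective Rydberg energy is 13.6 × 9 = 122.4 eV.
ΔE = 122.4 × (1/2² − 1/3²) = 122.4 × 0.1389 = 17.00 eV.
λ = hc/ΔE = 1240 / 17.00 = 72.94 nm.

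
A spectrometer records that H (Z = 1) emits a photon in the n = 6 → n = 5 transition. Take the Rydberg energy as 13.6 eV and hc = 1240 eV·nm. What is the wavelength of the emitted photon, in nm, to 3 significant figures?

7460 nm

ΔE = 13.60 × (1/5² − 1/6²) = 13.60 × 0.01222 = 0.1662 eV.
λ = hc/ΔE = 1240 / 0.1662 = 7460 nm.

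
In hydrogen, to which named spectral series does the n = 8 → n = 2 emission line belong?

Balmer

The series is set by the lower level: n_f = 2 is the Balmer series.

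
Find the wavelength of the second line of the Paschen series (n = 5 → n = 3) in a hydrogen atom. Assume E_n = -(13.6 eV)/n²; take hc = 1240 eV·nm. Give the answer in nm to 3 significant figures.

The Paschen series terminates on n_f = 3; the second line has n_i = 3+2 = 5.
ΔE = 13.60 × (1/3² − 1/5²) = 0.9671 eV.
λ = 1240 / 0.9671 = 1280 nm.

1280 nm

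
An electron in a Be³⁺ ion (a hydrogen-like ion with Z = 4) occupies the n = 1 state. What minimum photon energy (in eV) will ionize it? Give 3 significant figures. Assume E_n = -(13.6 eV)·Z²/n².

E_n = −13.6 Z²/n² = −217.6/n² eV for Z = 4.
E_1 = −217.6/1 = −218 eV, so ionization (to E = 0) requires 218 eV.

218 eV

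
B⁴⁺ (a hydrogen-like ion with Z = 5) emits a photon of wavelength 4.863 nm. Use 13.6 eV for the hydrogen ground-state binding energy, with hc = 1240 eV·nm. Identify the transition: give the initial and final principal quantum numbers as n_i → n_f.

n_i = 2, n_f = 1

The photon energy is ΔE = hc/λ = 1240 / 4.863 = 255.0 eV.
With Z = 5, ΔE = 340.0 × (1/n_f² − 1/n_i²), so 1/n_f² − 1/n_i² = 0.7500.
Trying n_f = 1 gives 1/n_i² = 0.2500, i.e. n_i ≈ 2; this pair matches.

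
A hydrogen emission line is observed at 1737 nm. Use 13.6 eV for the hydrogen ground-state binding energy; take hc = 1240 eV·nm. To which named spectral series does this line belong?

ΔE = 1240/1737 = 0.7139 eV.
This matches 13.6 × (1/4² − 1/10²), so n_f = 4: the Brackett series.

Brackett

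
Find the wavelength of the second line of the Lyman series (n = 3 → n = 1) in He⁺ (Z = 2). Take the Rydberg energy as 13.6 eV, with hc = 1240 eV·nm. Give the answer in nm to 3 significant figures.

25.6 nm

The Lyman series terminates on n_f = 1; the second line has n_i = 1+2 = 3.
ΔE = 54.40 × (1/1² − 1/3²) = 48.36 eV.
λ = 1240 / 48.36 = 25.6 nm.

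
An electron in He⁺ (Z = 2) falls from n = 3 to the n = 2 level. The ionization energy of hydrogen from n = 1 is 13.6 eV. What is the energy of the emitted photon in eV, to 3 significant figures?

7.56 eV

The Bohr energies scale as Z², so for Z = 2: E_n = −54.40/n² eV.
E_3 = −54.40/9 = −6.044 eV and E_2 = −54.40/4 = −13.60 eV.
The photon energy is |E_3 − E_2| = 7.56 eV.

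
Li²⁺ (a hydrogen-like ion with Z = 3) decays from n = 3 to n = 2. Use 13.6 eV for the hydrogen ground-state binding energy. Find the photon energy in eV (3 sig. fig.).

The Bohr energies scale as Z², so for Z = 3: E_n = −122.4/n² eV.
E_3 = −122.4/9 = −13.60 eV and E_2 = −122.4/4 = −30.60 eV.
The photon energy is |E_3 − E_2| = 17.0 eV.

17.0 eV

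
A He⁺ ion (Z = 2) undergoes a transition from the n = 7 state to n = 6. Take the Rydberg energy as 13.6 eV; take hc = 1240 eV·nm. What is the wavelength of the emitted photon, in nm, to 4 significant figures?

3093 nm

For Z = 2 the level energies scale as Z², so the effective Rydberg energy is 13.6 × 4 = 54.40 eV.
ΔE = 54.40 × (1/6² − 1/7²) = 54.40 × 0.007370 = 0.4009 eV.
λ = hc/ΔE = 1240 / 0.4009 = 3093 nm.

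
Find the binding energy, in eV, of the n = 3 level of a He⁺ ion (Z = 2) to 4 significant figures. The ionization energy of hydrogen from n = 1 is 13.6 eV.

E_n = −13.6 Z²/n² = −54.40/n² eV for Z = 2.
E_3 = −54.40/9 = −6.044 eV, so ionization (to E = 0) requires 6.044 eV.

6.044 eV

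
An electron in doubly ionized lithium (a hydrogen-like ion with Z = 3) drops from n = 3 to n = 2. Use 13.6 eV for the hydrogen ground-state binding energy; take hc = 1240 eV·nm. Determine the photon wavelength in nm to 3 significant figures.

72.9 nm

For Z = 3 the level energies scale as Z², so the effective Rydberg energy is 13.6 × 9 = 122.4 eV.
ΔE = 122.4 × (1/2² − 1/3²) = 122.4 × 0.1389 = 17.00 eV.
λ = hc/ΔE = 1240 / 17.00 = 72.9 nm.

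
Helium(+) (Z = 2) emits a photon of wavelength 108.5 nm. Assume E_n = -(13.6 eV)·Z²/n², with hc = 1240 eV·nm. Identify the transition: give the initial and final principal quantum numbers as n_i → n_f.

n_i = 5, n_f = 2

The photon energy is ΔE = hc/λ = 1240 / 108.5 = 11.43 eV.
With Z = 2, ΔE = 54.40 × (1/n_f² − 1/n_i²), so 1/n_f² − 1/n_i² = 0.2101.
Trying n_f = 2 gives 1/n_i² = 0.03992, i.e. n_i ≈ 5; this pair matches.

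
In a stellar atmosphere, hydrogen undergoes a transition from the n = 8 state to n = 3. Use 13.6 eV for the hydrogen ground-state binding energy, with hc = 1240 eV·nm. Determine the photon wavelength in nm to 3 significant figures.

955 nm

ΔE = 13.60 × (1/3² − 1/8²) = 13.60 × 0.09549 = 1.299 eV.
λ = hc/ΔE = 1240 / 1.299 = 955 nm.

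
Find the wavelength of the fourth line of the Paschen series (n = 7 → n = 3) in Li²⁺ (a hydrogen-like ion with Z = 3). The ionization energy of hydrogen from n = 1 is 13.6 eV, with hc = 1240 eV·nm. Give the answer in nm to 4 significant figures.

111.7 nm

The Paschen series terminates on n_f = 3; the fourth line has n_i = 3+4 = 7.
ΔE = 122.4 × (1/3² − 1/7²) = 11.10 eV.
λ = 1240 / 11.10 = 111.7 nm.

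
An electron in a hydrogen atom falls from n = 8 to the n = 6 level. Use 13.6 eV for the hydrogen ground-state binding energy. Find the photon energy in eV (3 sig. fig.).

E_8 = −13.60/64 = −0.2125 eV and E_6 = −13.60/36 = −0.3778 eV.
The photon energy is |E_8 − E_6| = 0.165 eV.

0.165 eV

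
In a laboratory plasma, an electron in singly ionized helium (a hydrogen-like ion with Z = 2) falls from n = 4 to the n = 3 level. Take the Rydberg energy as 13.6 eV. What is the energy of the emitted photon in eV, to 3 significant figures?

The Bohr energies scale as Z², so for Z = 2: E_n = −54.40/n² eV.
E_4 = −54.40/16 = −3.400 eV and E_3 = −54.40/9 = −6.044 eV.
The photon energy is |E_4 − E_3| = 2.64 eV.

2.64 eV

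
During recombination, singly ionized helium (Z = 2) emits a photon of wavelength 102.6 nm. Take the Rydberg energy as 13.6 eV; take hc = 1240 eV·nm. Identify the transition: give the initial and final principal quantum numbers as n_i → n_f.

n_i = 6, n_f = 2

The photon energy is ΔE = hc/λ = 1240 / 102.6 = 12.09 eV.
With Z = 2, ΔE = 54.40 × (1/n_f² − 1/n_i²), so 1/n_f² − 1/n_i² = 0.2222.
Trying n_f = 2 gives 1/n_i² = 0.02784, i.e. n_i ≈ 6; this pair matches.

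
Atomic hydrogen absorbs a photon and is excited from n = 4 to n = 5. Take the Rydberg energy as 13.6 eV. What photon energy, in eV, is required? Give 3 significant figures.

0.306 eV

E_5 = −13.60/25 = −0.5440 eV and E_4 = −13.60/16 = −0.8500 eV.
The photon energy is |E_5 − E_4| = 0.306 eV.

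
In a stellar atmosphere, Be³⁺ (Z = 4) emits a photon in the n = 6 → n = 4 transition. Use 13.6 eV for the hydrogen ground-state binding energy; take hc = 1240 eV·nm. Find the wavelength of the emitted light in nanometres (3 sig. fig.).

164 nm

For Z = 4 the level energies scale as Z², so the effective Rydberg energy is 13.6 × 16 = 217.6 eV.
ΔE = 217.6 × (1/4² − 1/6²) = 217.6 × 0.03472 = 7.556 eV.
λ = hc/ΔE = 1240 / 7.556 = 164 nm.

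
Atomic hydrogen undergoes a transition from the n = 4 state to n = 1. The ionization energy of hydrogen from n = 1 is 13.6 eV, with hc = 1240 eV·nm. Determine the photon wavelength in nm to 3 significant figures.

ΔE = 13.60 × (1/1² − 1/4²) = 13.60 × 0.9375 = 12.75 eV.
λ = hc/ΔE = 1240 / 12.75 = 97.3 nm.
This line belongs to the Lyman series.

97.3 nm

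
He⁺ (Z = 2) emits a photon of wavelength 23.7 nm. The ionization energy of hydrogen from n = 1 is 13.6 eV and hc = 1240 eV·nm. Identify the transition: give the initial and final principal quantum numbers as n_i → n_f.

n_i = 5, n_f = 1

The photon energy is ΔE = hc/λ = 1240 / 23.7 = 52.32 eV.
With Z = 2, ΔE = 54.40 × (1/n_f² − 1/n_i²), so 1/n_f² − 1/n_i² = 0.9618.
Trying n_f = 1 gives 1/n_i² = 0.03822, i.e. n_i ≈ 5; this pair matches.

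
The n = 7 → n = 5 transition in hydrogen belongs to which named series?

Pfund

The series is set by the lower level: n_f = 5 is the Pfund series.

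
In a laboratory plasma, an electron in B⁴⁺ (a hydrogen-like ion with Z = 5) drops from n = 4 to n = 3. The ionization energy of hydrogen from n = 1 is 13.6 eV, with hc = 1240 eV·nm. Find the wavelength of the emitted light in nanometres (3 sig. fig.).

For Z = 5 the level energies scale as Z², so the effective Rydberg energy is 13.6 × 25 = 340.0 eV.
ΔE = 340.0 × (1/3² − 1/4²) = 340.0 × 0.04861 = 16.53 eV.
λ = hc/ΔE = 1240 / 16.53 = 75.0 nm.

75.0 nm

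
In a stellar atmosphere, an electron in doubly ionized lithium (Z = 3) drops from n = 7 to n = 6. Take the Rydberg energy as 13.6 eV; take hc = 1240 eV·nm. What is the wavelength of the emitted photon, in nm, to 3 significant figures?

For Z = 3 the level energies scale as Z², so the effective Rydberg energy is 13.6 × 9 = 122.4 eV.
ΔE = 122.4 × (1/6² − 1/7²) = 122.4 × 0.007370 = 0.9020 eV.
λ = hc/ΔE = 1240 / 0.9020 = 1370 nm.

1370 nm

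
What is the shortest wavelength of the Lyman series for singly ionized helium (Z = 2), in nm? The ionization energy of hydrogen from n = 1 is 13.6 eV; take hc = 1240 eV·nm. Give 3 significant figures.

The Lyman series has lower level n_f = 1; the series limit corresponds to n_i → ∞.
ΔE_max = 13.6 × 4 / 1² = 54.40 eV.
λ_min = 1240 / 54.40 = 22.8 nm.

22.8 nm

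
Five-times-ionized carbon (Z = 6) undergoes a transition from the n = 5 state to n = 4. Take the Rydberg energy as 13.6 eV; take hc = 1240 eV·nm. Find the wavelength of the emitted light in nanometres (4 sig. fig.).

For Z = 6 the level energies scale as Z², so the effective Rydberg energy is 13.6 × 36 = 489.6 eV.
ΔE = 489.6 × (1/4² − 1/5²) = 489.6 × 0.02250 = 11.02 eV.
λ = hc/ΔE = 1240 / 11.02 = 112.6 nm.

112.6 nm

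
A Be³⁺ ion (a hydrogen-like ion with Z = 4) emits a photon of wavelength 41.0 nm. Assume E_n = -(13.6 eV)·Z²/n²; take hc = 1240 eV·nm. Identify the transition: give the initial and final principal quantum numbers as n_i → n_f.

The photon energy is ΔE = hc/λ = 1240 / 41.0 = 30.24 eV.
With Z = 4, ΔE = 217.6 × (1/n_f² − 1/n_i²), so 1/n_f² − 1/n_i² = 0.1390.
Trying n_f = 2 gives 1/n_i² = 0.1110, i.e. n_i ≈ 3; this pair matches.

n_i = 3, n_f = 2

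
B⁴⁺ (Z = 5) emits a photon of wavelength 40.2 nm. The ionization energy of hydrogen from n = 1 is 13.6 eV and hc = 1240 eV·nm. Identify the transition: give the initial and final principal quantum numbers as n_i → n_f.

n_i = 7, n_f = 3

The photon energy is ΔE = hc/λ = 1240 / 40.2 = 30.85 eV.
With Z = 5, ΔE = 340.0 × (1/n_f² − 1/n_i²), so 1/n_f² − 1/n_i² = 0.09072.
Trying n_f = 3 gives 1/n_i² = 0.02039, i.e. n_i ≈ 7; this pair matches.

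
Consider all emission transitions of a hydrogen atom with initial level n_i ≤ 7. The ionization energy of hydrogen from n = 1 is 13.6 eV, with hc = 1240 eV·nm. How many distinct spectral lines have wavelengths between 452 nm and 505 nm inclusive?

Enumerate all n_i → n_f pairs with 1 ≤ n_f < n_i ≤ 7 and compute λ = 1240 / [13.6·1·(1/n_f² − 1/n_i²)].
Lines falling in [452, 505] nm: 4→2 (486.3 nm).

1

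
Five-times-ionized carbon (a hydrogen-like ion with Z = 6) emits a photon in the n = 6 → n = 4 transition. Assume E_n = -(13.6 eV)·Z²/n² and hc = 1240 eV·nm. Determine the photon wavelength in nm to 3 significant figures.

72.9 nm

For Z = 6 the level energies scale as Z², so the effective Rydberg energy is 13.6 × 36 = 489.6 eV.
ΔE = 489.6 × (1/4² − 1/6²) = 489.6 × 0.03472 = 17.00 eV.
λ = hc/ΔE = 1240 / 17.00 = 72.9 nm.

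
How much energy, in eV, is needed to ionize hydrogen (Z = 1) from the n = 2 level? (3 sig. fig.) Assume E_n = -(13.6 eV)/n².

3.40 eV

E_2 = −13.60/4 = −3.40 eV, so ionization (to E = 0) requires 3.40 eV.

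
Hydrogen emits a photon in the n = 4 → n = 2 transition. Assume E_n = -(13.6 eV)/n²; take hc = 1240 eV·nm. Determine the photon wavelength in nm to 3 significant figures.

ΔE = 13.60 × (1/2² − 1/4²) = 13.60 × 0.1875 = 2.550 eV.
λ = hc/ΔE = 1240 / 2.550 = 486 nm.
This line belongs to the Balmer series.

486 nm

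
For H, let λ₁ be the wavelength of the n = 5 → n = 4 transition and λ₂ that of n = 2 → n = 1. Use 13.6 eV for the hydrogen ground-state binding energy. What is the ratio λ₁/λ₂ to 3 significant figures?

λ ∝ 1/ΔE ∝ 1/(1/n_f² − 1/n_i²), and the Z² and hc factors cancel in the ratio.
λ₁/λ₂ = (1/1² − 1/2²)/(1/4² − 1/5²) = 0.7500/0.02250 = 33.3.

33.3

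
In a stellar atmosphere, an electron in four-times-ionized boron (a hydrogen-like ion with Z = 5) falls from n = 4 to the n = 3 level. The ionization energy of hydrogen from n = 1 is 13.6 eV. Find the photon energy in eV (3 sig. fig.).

The Bohr energies scale as Z², so for Z = 5: E_n = −340.0/n² eV.
E_4 = −340.0/16 = −21.25 eV and E_3 = −340.0/9 = −37.78 eV.
The photon energy is |E_4 − E_3| = 16.5 eV.

16.5 eV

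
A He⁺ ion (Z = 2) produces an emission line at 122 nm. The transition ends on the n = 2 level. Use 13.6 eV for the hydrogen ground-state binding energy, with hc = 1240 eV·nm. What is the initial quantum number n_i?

n_i = 4

The photon energy is ΔE = hc/λ = 1240 / 122 = 10.16 eV.
With Z = 2, ΔE = 54.40 × (1/n_f² − 1/n_i²), so 1/n_f² − 1/n_i² = 0.1868.
With n_f = 2: 1/n_i² = 1/4 − 0.1868 = 0.06316, so n_i ≈ 3.98.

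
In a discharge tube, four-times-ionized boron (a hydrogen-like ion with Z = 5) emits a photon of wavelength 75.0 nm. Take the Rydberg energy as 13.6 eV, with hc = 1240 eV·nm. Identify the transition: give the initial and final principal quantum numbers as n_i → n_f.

The photon energy is ΔE = hc/λ = 1240 / 75.0 = 16.53 eV.
With Z = 5, ΔE = 340.0 × (1/n_f² − 1/n_i²), so 1/n_f² − 1/n_i² = 0.04863.
Trying n_f = 3 gives 1/n_i² = 0.06248, i.e. n_i ≈ 4; this pair matches.

n_i = 4, n_f = 3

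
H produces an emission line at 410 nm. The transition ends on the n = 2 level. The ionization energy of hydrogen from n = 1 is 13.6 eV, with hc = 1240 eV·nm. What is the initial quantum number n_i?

The photon energy is ΔE = hc/λ = 1240 / 410 = 3.024 eV.
With Z = 1, ΔE = 13.60 × (1/n_f² − 1/n_i²), so 1/n_f² − 1/n_i² = 0.2224.
With n_f = 2: 1/n_i² = 1/4 − 0.2224 = 0.02762, so n_i ≈ 6.02.

n_i = 6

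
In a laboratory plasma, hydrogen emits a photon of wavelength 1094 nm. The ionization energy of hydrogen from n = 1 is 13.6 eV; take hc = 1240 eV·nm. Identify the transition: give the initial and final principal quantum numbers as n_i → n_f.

The photon energy is ΔE = hc/λ = 1240 / 1094 = 1.133 eV.
With Z = 1, ΔE = 13.60 × (1/n_f² − 1/n_i²), so 1/n_f² − 1/n_i² = 0.08334.
Trying n_f = 3 gives 1/n_i² = 0.02777, i.e. n_i ≈ 6; this pair matches.

n_i = 6, n_f = 3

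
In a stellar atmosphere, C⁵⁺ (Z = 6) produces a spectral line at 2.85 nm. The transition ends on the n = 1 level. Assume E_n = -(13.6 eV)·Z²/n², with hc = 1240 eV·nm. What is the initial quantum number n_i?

n_i = 3

The photon energy is ΔE = hc/λ = 1240 / 2.85 = 435.1 eV.
With Z = 6, ΔE = 489.6 × (1/n_f² − 1/n_i²), so 1/n_f² − 1/n_i² = 0.8887.
With n_f = 1: 1/n_i² = 1/1 − 0.8887 = 0.1113, so n_i ≈ 3.00.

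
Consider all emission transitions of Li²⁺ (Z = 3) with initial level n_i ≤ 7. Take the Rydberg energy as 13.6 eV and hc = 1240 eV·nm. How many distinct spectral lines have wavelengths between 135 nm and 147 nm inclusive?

1

Enumerate all n_i → n_f pairs with 1 ≤ n_f < n_i ≤ 7 and compute λ = 1240 / [13.6·9·(1/n_f² − 1/n_i²)].
Lines falling in [135, 147] nm: 5→3 (142.5 nm).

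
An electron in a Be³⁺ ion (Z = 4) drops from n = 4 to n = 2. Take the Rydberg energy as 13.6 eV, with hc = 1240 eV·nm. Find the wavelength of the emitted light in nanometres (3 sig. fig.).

For Z = 4 the level energies scale as Z², so the effective Rydberg energy is 13.6 × 16 = 217.6 eV.
ΔE = 217.6 × (1/2² − 1/4²) = 217.6 × 0.1875 = 40.80 eV.
λ = hc/ΔE = 1240 / 40.80 = 30.4 nm.

30.4 nm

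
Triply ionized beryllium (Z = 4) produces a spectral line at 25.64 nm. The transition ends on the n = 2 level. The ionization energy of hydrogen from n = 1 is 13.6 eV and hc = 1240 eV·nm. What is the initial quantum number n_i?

The photon energy is ΔE = hc/λ = 1240 / 25.64 = 48.36 eV.
With Z = 4, ΔE = 217.6 × (1/n_f² − 1/n_i²), so 1/n_f² − 1/n_i² = 0.2223.
With n_f = 2: 1/n_i² = 1/4 − 0.2223 = 0.02775, so n_i ≈ 6.00.

n_i = 6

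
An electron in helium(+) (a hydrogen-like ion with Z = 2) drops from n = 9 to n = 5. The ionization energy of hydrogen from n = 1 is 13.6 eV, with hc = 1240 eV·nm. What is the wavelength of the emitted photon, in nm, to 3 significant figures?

824 nm

For Z = 2 the level energies scale as Z², so the effective Rydberg energy is 13.6 × 4 = 54.40 eV.
ΔE = 54.40 × (1/5² − 1/9²) = 54.40 × 0.02765 = 1.504 eV.
λ = hc/ΔE = 1240 / 1.504 = 824 nm.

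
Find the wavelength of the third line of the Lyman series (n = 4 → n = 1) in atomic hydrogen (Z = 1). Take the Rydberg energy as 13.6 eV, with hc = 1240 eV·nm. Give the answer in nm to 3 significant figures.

97.3 nm

The Lyman series terminates on n_f = 1; the third line has n_i = 1+3 = 4.
ΔE = 13.60 × (1/1² − 1/4²) = 12.75 eV.
λ = 1240 / 12.75 = 97.3 nm.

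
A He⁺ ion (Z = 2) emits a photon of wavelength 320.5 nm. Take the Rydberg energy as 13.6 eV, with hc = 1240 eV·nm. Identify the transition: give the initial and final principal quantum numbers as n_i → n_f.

n_i = 5, n_f = 3

The photon energy is ΔE = hc/λ = 1240 / 320.5 = 3.869 eV.
With Z = 2, ΔE = 54.40 × (1/n_f² − 1/n_i²), so 1/n_f² − 1/n_i² = 0.07112.
Trying n_f = 3 gives 1/n_i² = 0.03999, i.e. n_i ≈ 5; this pair matches.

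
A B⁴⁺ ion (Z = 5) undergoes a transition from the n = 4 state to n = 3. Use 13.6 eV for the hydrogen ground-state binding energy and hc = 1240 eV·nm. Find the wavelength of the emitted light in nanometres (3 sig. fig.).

75.0 nm

For Z = 5 the level energies scale as Z², so the effective Rydberg energy is 13.6 × 25 = 340.0 eV.
ΔE = 340.0 × (1/3² − 1/4²) = 340.0 × 0.04861 = 16.53 eV.
λ = hc/ΔE = 1240 / 16.53 = 75.0 nm.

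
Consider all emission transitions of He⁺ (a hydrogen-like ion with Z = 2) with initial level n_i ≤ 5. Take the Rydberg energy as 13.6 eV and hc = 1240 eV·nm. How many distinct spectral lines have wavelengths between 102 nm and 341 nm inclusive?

Enumerate all n_i → n_f pairs with 1 ≤ n_f < n_i ≤ 5 and compute λ = 1240 / [13.6·4·(1/n_f² − 1/n_i²)].
Lines falling in [102, 341] nm: 5→2 (108.5 nm), 4→2 (121.6 nm), 3→2 (164.1 nm), 5→3 (320.5 nm).

4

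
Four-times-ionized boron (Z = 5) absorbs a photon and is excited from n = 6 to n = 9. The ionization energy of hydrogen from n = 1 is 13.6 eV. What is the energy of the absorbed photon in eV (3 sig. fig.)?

The Bohr energies scale as Z², so for Z = 5: E_n = −340.0/n² eV.
E_9 = −340.0/81 = −4.198 eV and E_6 = −340.0/36 = −9.444 eV.
The photon energy is |E_9 − E_6| = 5.25 eV.

5.25 eV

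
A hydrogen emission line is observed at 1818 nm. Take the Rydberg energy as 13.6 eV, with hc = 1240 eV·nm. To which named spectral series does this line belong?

ΔE = 1240/1818 = 0.6821 eV.
This matches 13.6 × (1/4² − 1/9²), so n_f = 4: the Brackett series.

Brackett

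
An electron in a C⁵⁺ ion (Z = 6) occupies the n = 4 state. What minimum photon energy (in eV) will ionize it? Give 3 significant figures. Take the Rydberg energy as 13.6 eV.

30.6 eV

E_n = −13.6 Z²/n² = −489.6/n² eV for Z = 6.
E_4 = −489.6/16 = −30.6 eV, so ionization (to E = 0) requires 30.6 eV.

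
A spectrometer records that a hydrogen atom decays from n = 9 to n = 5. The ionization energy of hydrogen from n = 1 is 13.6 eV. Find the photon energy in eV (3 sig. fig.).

E_9 = −13.60/81 = −0.1679 eV and E_5 = −13.60/25 = −0.5440 eV.
The photon energy is |E_9 − E_5| = 0.376 eV.

0.376 eV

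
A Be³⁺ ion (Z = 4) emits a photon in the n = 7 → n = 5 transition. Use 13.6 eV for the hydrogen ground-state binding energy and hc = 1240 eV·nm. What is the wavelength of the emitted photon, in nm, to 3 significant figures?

For Z = 4 the level energies scale as Z², so the effective Rydberg energy is 13.6 × 16 = 217.6 eV.
ΔE = 217.6 × (1/5² − 1/7²) = 217.6 × 0.01959 = 4.263 eV.
λ = hc/ΔE = 1240 / 4.263 = 291 nm.

291 nm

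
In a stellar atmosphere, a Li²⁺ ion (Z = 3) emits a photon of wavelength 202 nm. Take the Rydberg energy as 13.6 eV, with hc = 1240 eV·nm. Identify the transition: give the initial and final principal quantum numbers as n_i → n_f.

The photon energy is ΔE = hc/λ = 1240 / 202 = 6.139 eV.
With Z = 3, ΔE = 122.4 × (1/n_f² − 1/n_i²), so 1/n_f² − 1/n_i² = 0.05015.
Trying n_f = 4 gives 1/n_i² = 0.01235, i.e. n_i ≈ 9; this pair matches.

n_i = 9, n_f = 4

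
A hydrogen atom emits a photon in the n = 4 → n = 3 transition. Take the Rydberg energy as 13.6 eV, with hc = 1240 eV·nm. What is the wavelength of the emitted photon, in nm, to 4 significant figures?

1876 nm

ΔE = 13.60 × (1/3² − 1/4²) = 13.60 × 0.04861 = 0.6611 eV.
λ = hc/ΔE = 1240 / 0.6611 = 1876 nm.
This line belongs to the Paschen series.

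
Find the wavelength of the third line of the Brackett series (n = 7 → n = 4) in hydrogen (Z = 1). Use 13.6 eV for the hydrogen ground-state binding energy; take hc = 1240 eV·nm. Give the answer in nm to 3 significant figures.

2170 nm

The Brackett series terminates on n_f = 4; the third line has n_i = 4+3 = 7.
ΔE = 13.60 × (1/4² − 1/7²) = 0.5724 eV.
λ = 1240 / 0.5724 = 2170 nm.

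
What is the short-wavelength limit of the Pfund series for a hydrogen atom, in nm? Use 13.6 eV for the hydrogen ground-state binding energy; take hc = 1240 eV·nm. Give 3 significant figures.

The Pfund series has lower level n_f = 5; the series limit corresponds to n_i → ∞.
ΔE_max = 13.6 × 1 / 5² = 0.5440 eV.
λ_min = 1240 / 0.5440 = 2280 nm.

2280 nm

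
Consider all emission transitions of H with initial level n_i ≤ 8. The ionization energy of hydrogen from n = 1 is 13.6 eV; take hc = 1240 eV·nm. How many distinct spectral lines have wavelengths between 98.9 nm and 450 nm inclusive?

Enumerate all n_i → n_f pairs with 1 ≤ n_f < n_i ≤ 8 and compute λ = 1240 / [13.6·1·(1/n_f² − 1/n_i²)].
Lines falling in [98.9, 450] nm: 3→1 (102.6 nm), 2→1 (121.6 nm), 8→2 (389.0 nm), 7→2 (397.1 nm), 6→2 (410.3 nm), 5→2 (434.2 nm).

6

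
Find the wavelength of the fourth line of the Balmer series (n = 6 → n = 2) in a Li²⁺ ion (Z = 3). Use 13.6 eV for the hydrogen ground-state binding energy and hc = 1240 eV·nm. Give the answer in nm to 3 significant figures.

45.6 nm

The Balmer series terminates on n_f = 2; the fourth line has n_i = 2+4 = 6.
ΔE = 122.4 × (1/2² − 1/6²) = 27.20 eV.
λ = 1240 / 27.20 = 45.6 nm.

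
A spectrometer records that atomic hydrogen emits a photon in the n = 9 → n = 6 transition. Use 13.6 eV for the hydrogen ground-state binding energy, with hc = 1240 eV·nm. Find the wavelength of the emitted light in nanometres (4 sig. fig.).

5908 nm

ΔE = 13.60 × (1/6² − 1/9²) = 13.60 × 0.01543 = 0.2099 eV.
λ = hc/ΔE = 1240 / 0.2099 = 5908 nm.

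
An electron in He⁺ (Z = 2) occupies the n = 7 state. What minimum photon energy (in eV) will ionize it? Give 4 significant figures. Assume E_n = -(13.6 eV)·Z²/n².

E_n = −13.6 Z²/n² = −54.40/n² eV for Z = 2.
E_7 = −54.40/49 = −1.110 eV, so ionization (to E = 0) requires 1.110 eV.

1.110 eV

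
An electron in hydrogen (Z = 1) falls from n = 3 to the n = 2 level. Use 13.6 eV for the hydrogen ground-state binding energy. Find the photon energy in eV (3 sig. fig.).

E_3 = −13.60/9 = −1.511 eV and E_2 = −13.60/4 = −3.400 eV.
The photon energy is |E_3 − E_2| = 1.89 eV.

1.89 eV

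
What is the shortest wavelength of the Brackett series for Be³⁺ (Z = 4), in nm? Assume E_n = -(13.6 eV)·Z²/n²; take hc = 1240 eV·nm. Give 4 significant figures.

91.18 nm

The Brackett series has lower level n_f = 4; the series limit corresponds to n_i → ∞.
ΔE_max = 13.6 × 16 / 4² = 13.60 eV.
λ_min = 1240 / 13.60 = 91.18 nm.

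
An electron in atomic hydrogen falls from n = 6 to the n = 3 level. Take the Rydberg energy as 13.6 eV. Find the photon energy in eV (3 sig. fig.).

E_6 = −13.60/36 = −0.3778 eV and E_3 = −13.60/9 = −1.511 eV.
The photon energy is |E_6 − E_3| = 1.13 eV.

1.13 eV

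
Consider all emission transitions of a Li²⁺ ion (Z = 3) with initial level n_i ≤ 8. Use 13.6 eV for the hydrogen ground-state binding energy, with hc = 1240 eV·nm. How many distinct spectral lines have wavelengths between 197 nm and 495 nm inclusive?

6

Enumerate all n_i → n_f pairs with 1 ≤ n_f < n_i ≤ 8 and compute λ = 1240 / [13.6·9·(1/n_f² − 1/n_i²)].
Lines falling in [197, 495] nm: 4→3 (208.4 nm), 8→4 (216.1 nm), 7→4 (240.7 nm), 6→4 (291.8 nm), 8→5 (415.6 nm), 5→4 (450.3 nm).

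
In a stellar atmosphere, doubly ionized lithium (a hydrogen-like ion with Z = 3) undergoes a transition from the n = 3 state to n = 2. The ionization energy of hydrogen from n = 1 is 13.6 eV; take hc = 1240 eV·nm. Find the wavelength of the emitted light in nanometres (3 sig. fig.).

72.9 nm

For Z = 3 the level energies scale as Z², so the effective Rydberg energy is 13.6 × 9 = 122.4 eV.
ΔE = 122.4 × (1/2² − 1/3²) = 122.4 × 0.1389 = 17.00 eV.
λ = hc/ΔE = 1240 / 17.00 = 72.9 nm.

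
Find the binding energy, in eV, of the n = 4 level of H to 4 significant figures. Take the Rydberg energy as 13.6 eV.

0.8500 eV

E_4 = −13.60/16 = −0.8500 eV, so ionization (to E = 0) requires 0.8500 eV.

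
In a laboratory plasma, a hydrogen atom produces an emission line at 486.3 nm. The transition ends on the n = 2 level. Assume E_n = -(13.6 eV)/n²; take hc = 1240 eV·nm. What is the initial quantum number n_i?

n_i = 4

The photon energy is ΔE = hc/λ = 1240 / 486.3 = 2.550 eV.
With Z = 1, ΔE = 13.60 × (1/n_f² − 1/n_i²), so 1/n_f² − 1/n_i² = 0.1875.
With n_f = 2: 1/n_i² = 1/4 − 0.1875 = 0.06251, so n_i ≈ 4.00.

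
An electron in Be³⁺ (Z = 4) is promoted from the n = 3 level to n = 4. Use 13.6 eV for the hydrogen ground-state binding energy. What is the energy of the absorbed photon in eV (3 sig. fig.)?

The Bohr energies scale as Z², so for Z = 4: E_n = −217.6/n² eV.
E_4 = −217.6/16 = −13.60 eV and E_3 = −217.6/9 = −24.18 eV.
The photon energy is |E_4 − E_3| = 10.6 eV.

10.6 eV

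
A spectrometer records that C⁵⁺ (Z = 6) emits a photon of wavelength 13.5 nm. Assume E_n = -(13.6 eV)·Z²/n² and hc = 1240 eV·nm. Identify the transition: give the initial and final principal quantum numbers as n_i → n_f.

n_i = 4, n_f = 2

The photon energy is ΔE = hc/λ = 1240 / 13.5 = 91.85 eV.
With Z = 6, ΔE = 489.6 × (1/n_f² − 1/n_i²), so 1/n_f² − 1/n_i² = 0.1876.
Trying n_f = 2 gives 1/n_i² = 0.06239, i.e. n_i ≈ 4; this pair matches.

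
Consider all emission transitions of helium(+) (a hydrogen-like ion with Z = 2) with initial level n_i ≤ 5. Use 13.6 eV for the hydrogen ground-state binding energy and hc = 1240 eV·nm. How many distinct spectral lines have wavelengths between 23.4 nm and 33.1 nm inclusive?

Enumerate all n_i → n_f pairs with 1 ≤ n_f < n_i ≤ 5 and compute λ = 1240 / [13.6·4·(1/n_f² − 1/n_i²)].
Lines falling in [23.4, 33.1] nm: 5→1 (23.74 nm), 4→1 (24.31 nm), 3→1 (25.64 nm), 2→1 (30.39 nm).

4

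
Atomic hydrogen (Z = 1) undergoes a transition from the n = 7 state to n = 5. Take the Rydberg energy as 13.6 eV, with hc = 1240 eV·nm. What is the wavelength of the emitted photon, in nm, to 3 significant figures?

ΔE = 13.60 × (1/5² − 1/7²) = 13.60 × 0.01959 = 0.2664 eV.
λ = hc/ΔE = 1240 / 0.2664 = 4650 nm.
This line belongs to the Pfund series.

4650 nm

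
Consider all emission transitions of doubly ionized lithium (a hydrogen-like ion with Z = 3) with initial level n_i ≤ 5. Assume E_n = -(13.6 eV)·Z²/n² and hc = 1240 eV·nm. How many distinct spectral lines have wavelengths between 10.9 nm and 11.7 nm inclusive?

1

Enumerate all n_i → n_f pairs with 1 ≤ n_f < n_i ≤ 5 and compute λ = 1240 / [13.6·9·(1/n_f² − 1/n_i²)].
Lines falling in [10.9, 11.7] nm: 3→1 (11.40 nm).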